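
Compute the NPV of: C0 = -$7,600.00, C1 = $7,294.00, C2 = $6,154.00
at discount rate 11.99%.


Formula: NPV = C0 + C1/(1+r) + C2/(1+r)^2
Discount C1: $7,294.00 / (1 + 0.1199) = $6,513.08
Discount C2: $6,154.00 / (1 + 0.1199)^2 = $4,906.81
NPV = -$7,600.00 + $6,513.08 + $4,906.81 = $3,819.89

$3,819.89


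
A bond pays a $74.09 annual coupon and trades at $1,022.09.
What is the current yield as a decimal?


Formula: Current yield = annual coupon / price
Substituting: CY = $74.09 / $1,022.09
CY = 0.072489

0.072489


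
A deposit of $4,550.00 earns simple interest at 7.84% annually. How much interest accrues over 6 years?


Formula: I = P * r * t
Substituting: I = $4,550.00 * 0.0784 * 6
Step: I = $4,550.00 * 0.4704
I = $2,140.32

$2,140.32


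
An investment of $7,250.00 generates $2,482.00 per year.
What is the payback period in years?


Formula: Payback = investment / annual cash flow
Substituting: Payback = $7,250.00 / $2,482.00
Payback = 2.921 years

2.921 years


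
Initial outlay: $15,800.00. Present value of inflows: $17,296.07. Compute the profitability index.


Formula: PI = PV(cash flows) / initial investment
Substituting: PI = $17,296.07 / $15,800.00
PI = 1.0947

1.0947


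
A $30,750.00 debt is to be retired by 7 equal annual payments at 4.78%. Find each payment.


Formula: PMT = PV * r / (1 - (1+r)^(-n))
Denominator: 1 - (1 + 0.0478)^(-7) = 0.278807
Numerator: $30,750.00 * 0.0478 = 1469.85
PMT = 1469.85 / 0.278807 = $5,271.92

$5,271.92


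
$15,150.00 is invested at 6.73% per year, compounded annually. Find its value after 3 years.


Formula: FV = P * (1 + r)^n
Substituting: FV = $15,150.00 * (1 + 0.0673)^3
Growth factor: (1.0673)^3 = 1.215793
FV = $15,150.00 * 1.215793 = $18,419.26

$18,419.26


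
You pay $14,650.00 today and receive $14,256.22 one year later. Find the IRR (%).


Formula: IRR = C1/C0 - 1
Substituting: IRR = $14,256.22 / $14,650.00 - 1
Ratio: 0.973121 - 1 = -0.026879
IRR = -2.6879%

-2.6879%


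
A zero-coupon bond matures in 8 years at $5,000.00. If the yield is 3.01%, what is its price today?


Formula: Price = FV / (1 + r)^n
Substituting: Price = $5,000.00 / (1 + 0.0301)^8
Discount factor: (1.0301)^8 = 1.267754
Price = $5,000.00 / 1.267754 = $3,943.98

$3,943.98


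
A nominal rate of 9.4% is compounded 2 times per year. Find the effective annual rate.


Formula: EAR = (1 + r/m)^m - 1
Period rate: r/m = 0.094 / 2 = 0.047
Compounding: (1 + 0.047)^2 = 1.096209
EAR = 1.096209 - 1 = 0.096209

0.096209


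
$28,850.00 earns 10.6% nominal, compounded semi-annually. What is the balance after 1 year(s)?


Formula: FV = P * (1 + r/m)^(m*t)
Period rate: r/m = 0.106 / 2 = 0.053
Total periods: m*t = 2 * 1 = 2
Growth factor: (1 + 0.053)^2 = 1.108809
FV = $28,850.00 * 1.108809 = $31,989.14

$31,989.14


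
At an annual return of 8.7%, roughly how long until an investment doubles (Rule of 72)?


Formula: Years ≈ 72 / r
Substituting: Years ≈ 72 / 8.7
Years ≈ 8.3

8.3 years


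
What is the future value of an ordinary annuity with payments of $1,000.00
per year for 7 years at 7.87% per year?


Formula: FV = PMT * ((1+r)^n - 1) / r
Growth factor: (1 + 0.0787)^7 = 1.699436
Numerator: 1.699436 - 1 = 0.699436
FV = $1,000.00 * 0.699436 / 0.0787 = $8,887.37

$8,887.37


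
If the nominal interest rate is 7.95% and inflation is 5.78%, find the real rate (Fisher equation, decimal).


Formula: (1 + r_real) = (1 + r_nom) / (1 + inflation)
Substituting: (1 + r_real) = 1.0795 / 1.0578
(1 + r_real) = 1.020514
r_real = 1.020514 - 1 = 0.020514

0.020514


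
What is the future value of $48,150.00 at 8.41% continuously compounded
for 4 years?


Formula: FV = P * e^(r*t)
Exponent: r*t = 0.0841 * 4 = 0.3364
e^(0.3364) = 1.399899
FV = $48,150.00 * 1.399899 = $67,405.13

$67,405.13


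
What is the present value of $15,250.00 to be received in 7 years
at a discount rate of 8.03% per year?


Formula: PV = FV / (1 + r)^n
Substituting: PV = $15,250.00 / (1 + 0.0803)^7
Discount factor: (1.0803)^7 = 1.717159
PV = $15,250.00 / 1.717159 = $8,880.95

$8,880.95


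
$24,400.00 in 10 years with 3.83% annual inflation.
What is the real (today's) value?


Formula: Real value = nominal / (1 + inflation)^years
Price level: (1 + 0.0383)^10 = 1.456225
Real value = $24,400.00 / 1.456225 = $16,755.65

$16,755.65


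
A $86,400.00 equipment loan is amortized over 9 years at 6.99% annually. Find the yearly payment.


Formula: PMT = PV * r / (1 - (1+r)^(-n))
Denominator: 1 - (1 + 0.0699)^(-9) = 0.455609
Numerator: $86,400.00 * 0.0699 = 6039.36
PMT = 6039.36 / 0.455609 = $13,255.59

$13,255.59


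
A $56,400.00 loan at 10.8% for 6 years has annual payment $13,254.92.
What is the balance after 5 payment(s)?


Formula: Balance = PV*(1+r)^k - PMT*((1+r)^k - 1)/r
Growth: (1 + 0.108)^5 = 1.669932
Accumulated factor: ((1+r)^k - 1)/r = 6.203075
Balance = $56,400.00 * 1.669932 - $13,254.92 * 6.203075
Balance = $11,962.91

$11,962.91


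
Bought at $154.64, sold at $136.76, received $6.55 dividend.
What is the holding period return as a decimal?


Formula: HPR = (P1 - P0 + D) / P0
Gain: $136.76 - $154.64 + $6.55 = -$11.33
HPR = -$11.33 / $154.64 = -0.0733

-0.0733


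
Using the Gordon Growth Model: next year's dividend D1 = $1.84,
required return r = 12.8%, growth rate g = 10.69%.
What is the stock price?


Formula: P = D1 / (r - g)
Spread: r - g = 0.128 - 0.1069 = 0.0211
Substituting: P = $1.84 / 0.0211
P = $87.20

$87.20


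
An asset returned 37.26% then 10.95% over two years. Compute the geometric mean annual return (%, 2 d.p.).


Formula: Geometric mean = ((1+r1)*(1+r2))^(1/2) - 1
Product: (1 + 0.3726) * (1 + 0.1095) = 1.3726 * 1.1095 = 1.5229
Square root: 1.5229^0.5 = 1.234058
Geometric mean = 1.234058 - 1 = 0.234058
As percentage: 23.41%

23.41%


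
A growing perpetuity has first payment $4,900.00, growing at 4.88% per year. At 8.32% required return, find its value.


Formula: PV = C / (r - g)
Spread: r - g = 0.0832 - 0.0488 = 0.0344
Substituting: PV = $4,900.00 / 0.0344
PV = $142,441.86

$142,441.86


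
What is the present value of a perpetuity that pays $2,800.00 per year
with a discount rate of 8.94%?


Formula: PV = C / r
Substituting: PV = $2,800.00 / 0.0894
PV = $31,319.91

$31,319.91


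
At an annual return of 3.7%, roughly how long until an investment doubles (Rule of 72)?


Formula: Years ≈ 72 / r
Substituting: Years ≈ 72 / 3.7
Years ≈ 19.5

19.5 years


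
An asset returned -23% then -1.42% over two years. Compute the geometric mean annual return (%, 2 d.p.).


Formula: Geometric mean = ((1+r1)*(1+r2))^(1/2) - 1
Product: (1 + -0.23) * (1 + -0.0142) = 0.77 * 0.9858 = 0.759066
Square root: 0.759066^0.5 = 0.871244
Geometric mean = 0.871244 - 1 = -0.128756
As percentage: -12.88%

-12.88%


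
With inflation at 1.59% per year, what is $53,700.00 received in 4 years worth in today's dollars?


Formula: Real value = nominal / (1 + inflation)^years
Price level: (1 + 0.0159)^4 = 1.065133
Real value = $53,700.00 / 1.065133 = $50,416.24

$50,416.24


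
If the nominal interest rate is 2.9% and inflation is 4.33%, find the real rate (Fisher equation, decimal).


Formula: (1 + r_real) = (1 + r_nom) / (1 + inflation)
Substituting: (1 + r_real) = 1.029 / 1.0433
(1 + r_real) = 0.986293
r_real = 0.986293 - 1 = -0.013707

-0.013707


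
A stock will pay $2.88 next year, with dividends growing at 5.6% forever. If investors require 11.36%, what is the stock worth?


Formula: P = D1 / (r - g)
Spread: r - g = 0.1136 - 0.056 = 0.0576
Substituting: P = $2.88 / 0.0576
P = $50.00

$50.00


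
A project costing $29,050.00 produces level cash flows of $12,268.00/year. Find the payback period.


Formula: Payback = investment / annual cash flow
Substituting: Payback = $29,050.00 / $12,268.00
Payback = 2.3679 years

2.3679 years


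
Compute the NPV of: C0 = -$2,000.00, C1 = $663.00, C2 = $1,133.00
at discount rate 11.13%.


Formula: NPV = C0 + C1/(1+r) + C2/(1+r)^2
Discount C1: $663.00 / (1 + 0.1113) = $596.60
Discount C2: $1,133.00 / (1 + 0.1113)^2 = $917.42
NPV = -$2,000.00 + $596.60 + $917.42 = -$485.98

-$485.98


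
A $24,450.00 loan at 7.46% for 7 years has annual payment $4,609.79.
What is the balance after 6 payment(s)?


Formula: Balance = PV*(1+r)^k - PMT*((1+r)^k - 1)/r
Growth: (1 + 0.0746)^6 = 1.539859
Accumulated factor: ((1+r)^k - 1)/r = 7.236719
Balance = $24,450.00 * 1.539859 - $4,609.79 * 7.236719
Balance = $4,289.80

$4,289.80


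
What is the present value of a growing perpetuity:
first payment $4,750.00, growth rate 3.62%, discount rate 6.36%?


Formula: PV = C / (r - g)
Spread: r - g = 0.0636 - 0.0362 = 0.0274
Substituting: PV = $4,750.00 / 0.0274
PV = $173,357.66

$173,357.66


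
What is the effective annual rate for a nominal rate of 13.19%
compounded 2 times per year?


Formula: EAR = (1 + r/m)^m - 1
Period rate: r/m = 0.1319 / 2 = 0.06595
Compounding: (1 + 0.06595)^2 = 1.136249
EAR = 1.136249 - 1 = 0.136249

0.136249


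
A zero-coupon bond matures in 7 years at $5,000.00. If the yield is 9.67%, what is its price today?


Formula: Price = FV / (1 + r)^n
Substituting: Price = $5,000.00 / (1 + 0.0967)^7
Discount factor: (1.0967)^7 = 1.908161
Price = $5,000.00 / 1.908161 = $2,620.32

$2,620.32


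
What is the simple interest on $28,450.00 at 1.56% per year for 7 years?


Formula: I = P * r * t
Substituting: I = $28,450.00 * 0.0156 * 7
Step: I = $28,450.00 * 0.1092
I = $3,106.74

$3,106.74


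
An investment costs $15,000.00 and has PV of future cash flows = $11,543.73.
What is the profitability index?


Formula: PI = PV(cash flows) / initial investment
Substituting: PI = $11,543.73 / $15,000.00
PI = 0.7696

0.7696


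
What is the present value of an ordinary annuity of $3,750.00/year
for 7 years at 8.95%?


Formula: PV = PMT * (1 - (1+r)^(-n)) / r
Discount factor: (1 + 0.0895)^(-7) = 0.548794
Bracket: 1 - 0.548794 = 0.451206
PV = $3,750.00 * 0.451206 / 0.0895 = $18,905.28

$18,905.28


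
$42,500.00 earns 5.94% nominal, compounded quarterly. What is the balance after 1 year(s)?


Formula: FV = P * (1 + r/m)^(m*t)
Period rate: r/m = 0.0594 / 4 = 0.01485
Total periods: m*t = 4 * 1 = 4
Growth factor: (1 + 0.01485)^4 = 1.060736
FV = $42,500.00 * 1.060736 = $45,081.29

$45,081.29


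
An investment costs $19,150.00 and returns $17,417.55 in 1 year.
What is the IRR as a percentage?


Formula: IRR = C1/C0 - 1
Substituting: IRR = $17,417.55 / $19,150.00 - 1
Ratio: 0.909533 - 1 = -0.090467
IRR = -9.0467%

-9.0467%


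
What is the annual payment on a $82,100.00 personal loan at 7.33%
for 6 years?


Formula: PMT = PV * r / (1 - (1+r)^(-n))
Denominator: 1 - (1 + 0.0733)^(-6) = 0.345856
Numerator: $82,100.00 * 0.0733 = 6017.93
PMT = 6017.93 / 0.345856 = $17,400.09

$17,400.09


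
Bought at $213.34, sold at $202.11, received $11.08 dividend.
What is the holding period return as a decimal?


Formula: HPR = (P1 - P0 + D) / P0
Gain: $202.11 - $213.34 + $11.08 = -$0.15
HPR = -$0.15 / $213.34 = -0.0007

-0.0007


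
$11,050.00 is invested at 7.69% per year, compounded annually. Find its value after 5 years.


Formula: FV = P * (1 + r)^n
Substituting: FV = $11,050.00 * (1 + 0.0769)^5
Growth factor: (1.0769)^5 = 1.448361
FV = $11,050.00 * 1.448361 = $16,004.39

$16,004.39


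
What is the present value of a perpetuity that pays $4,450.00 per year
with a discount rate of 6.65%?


Formula: PV = C / r
Substituting: PV = $4,450.00 / 0.0665
PV = $66,917.29

$66,917.29


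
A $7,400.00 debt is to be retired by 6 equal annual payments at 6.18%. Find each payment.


Formula: PMT = PV * r / (1 - (1+r)^(-n))
Denominator: 1 - (1 + 0.0618)^(-6) = 0.30218
Numerator: $7,400.00 * 0.0618 = 457.32
PMT = 457.32 / 0.30218 = $1,513.40

$1,513.40


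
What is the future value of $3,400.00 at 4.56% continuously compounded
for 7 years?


Formula: FV = P * e^(r*t)
Exponent: r*t = 0.0456 * 7 = 0.3192
e^(0.3192) = 1.376027
FV = $3,400.00 * 1.376027 = $4,678.49

$4,678.49


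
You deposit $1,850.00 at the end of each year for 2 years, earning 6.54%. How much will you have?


Formula: FV = PMT * ((1+r)^n - 1) / r
Growth factor: (1 + 0.0654)^2 = 1.135077
Numerator: 1.135077 - 1 = 0.135077
FV = $1,850.00 * 0.135077 / 0.0654 = $3,820.99

$3,820.99


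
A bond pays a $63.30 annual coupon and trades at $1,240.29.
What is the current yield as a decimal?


Formula: Current yield = annual coupon / price
Substituting: CY = $63.30 / $1,240.29
CY = 0.051036

0.051036


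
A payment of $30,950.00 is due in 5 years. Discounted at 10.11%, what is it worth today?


Formula: PV = FV / (1 + r)^n
Substituting: PV = $30,950.00 / (1 + 0.1011)^5
Discount factor: (1.1011)^5 = 1.618579
PV = $30,950.00 / 1.618579 = $19,121.71

$19,121.71


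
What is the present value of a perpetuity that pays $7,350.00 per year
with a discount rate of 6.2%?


Formula: PV = C / r
Substituting: PV = $7,350.00 / 0.062
PV = $118,548.39

$118,548.39


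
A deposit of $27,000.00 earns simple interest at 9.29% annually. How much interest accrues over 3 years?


Formula: I = P * r * t
Substituting: I = $27,000.00 * 0.0929 * 3
Step: I = $27,000.00 * 0.2787
I = $7,524.90

$7,524.90


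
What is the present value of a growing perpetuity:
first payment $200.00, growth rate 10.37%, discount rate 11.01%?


Formula: PV = C / (r - g)
Spread: r - g = 0.1101 - 0.1037 = 0.0064
Substituting: PV = $200.00 / 0.0064
PV = $31,250.00

$31,250.00


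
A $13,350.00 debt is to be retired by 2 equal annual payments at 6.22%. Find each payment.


Formula: PMT = PV * r / (1 - (1+r)^(-n))
Denominator: 1 - (1 + 0.0622)^(-2) = 0.113686
Numerator: $13,350.00 * 0.0622 = 830.37
PMT = 830.37 / 0.113686 = $7,304.04

$7,304.04


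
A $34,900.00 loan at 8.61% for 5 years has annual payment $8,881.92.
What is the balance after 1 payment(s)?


Formula: Balance = PV*(1+r)^k - PMT*((1+r)^k - 1)/r
Growth: (1 + 0.0861)^1 = 1.0861
Accumulated factor: ((1+r)^k - 1)/r = 1.0
Balance = $34,900.00 * 1.0861 - $8,881.92 * 1.0
Balance = $29,022.97

$29,022.97


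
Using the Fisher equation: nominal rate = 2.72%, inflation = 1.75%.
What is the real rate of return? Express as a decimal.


Formula: (1 + r_real) = (1 + r_nom) / (1 + inflation)
Substituting: (1 + r_real) = 1.0272 / 1.0175
(1 + r_real) = 1.009533
r_real = 1.009533 - 1 = 0.009533

0.009533


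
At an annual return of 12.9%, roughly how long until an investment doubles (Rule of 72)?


Formula: Years ≈ 72 / r
Substituting: Years ≈ 72 / 12.9
Years ≈ 5.6

5.6 years


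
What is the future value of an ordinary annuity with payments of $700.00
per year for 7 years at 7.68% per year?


Formula: FV = PMT * ((1+r)^n - 1) / r
Growth factor: (1 + 0.0768)^7 = 1.678593
Numerator: 1.678593 - 1 = 0.678593
FV = $700.00 * 0.678593 / 0.0768 = $6,185.09

$6,185.09


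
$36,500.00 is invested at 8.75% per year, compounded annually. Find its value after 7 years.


Formula: FV = P * (1 + r)^n
Substituting: FV = $36,500.00 * (1 + 0.0875)^7
Growth factor: (1.0875)^7 = 1.798891
FV = $36,500.00 * 1.798891 = $65,659.52

$65,659.52


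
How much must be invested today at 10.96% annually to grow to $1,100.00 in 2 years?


Formula: PV = FV / (1 + r)^n
Substituting: PV = $1,100.00 / (1 + 0.1096)^2
Discount factor: (1.1096)^2 = 1.231212
PV = $1,100.00 / 1.231212 = $893.43

$893.43


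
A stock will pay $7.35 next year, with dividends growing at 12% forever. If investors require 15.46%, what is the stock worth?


Formula: P = D1 / (r - g)
Spread: r - g = 0.1546 - 0.12 = 0.0346
Substituting: P = $7.35 / 0.0346
P = $212.43

$212.43


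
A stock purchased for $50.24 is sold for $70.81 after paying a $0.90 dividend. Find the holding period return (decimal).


Formula: HPR = (P1 - P0 + D) / P0
Gain: $70.81 - $50.24 + $0.90 = $21.47
HPR = $21.47 / $50.24 = 0.4273

0.4273


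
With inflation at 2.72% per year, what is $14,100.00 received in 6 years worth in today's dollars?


Formula: Real value = nominal / (1 + inflation)^years
Price level: (1 + 0.0272)^6 = 1.174708
Real value = $14,100.00 / 1.174708 = $12,002.98

$12,002.98


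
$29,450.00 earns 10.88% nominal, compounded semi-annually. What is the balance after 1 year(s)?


Formula: FV = P * (1 + r/m)^(m*t)
Period rate: r/m = 0.1088 / 2 = 0.0544
Total periods: m*t = 2 * 1 = 2
Growth factor: (1 + 0.0544)^2 = 1.111759
FV = $29,450.00 * 1.111759 = $32,741.31

$32,741.31


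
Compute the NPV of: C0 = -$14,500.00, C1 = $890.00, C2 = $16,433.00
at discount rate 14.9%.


Formula: NPV = C0 + C1/(1+r) + C2/(1+r)^2
Discount C1: $890.00 / (1 + 0.149) = $774.59
Discount C2: $16,433.00 / (1 + 0.149)^2 = $12,447.35
NPV = -$14,500.00 + $774.59 + $12,447.35 = -$1,278.07

-$1,278.07


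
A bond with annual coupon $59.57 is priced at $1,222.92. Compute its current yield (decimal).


Formula: Current yield = annual coupon / price
Substituting: CY = $59.57 / $1,222.92
CY = 0.048711

0.048711


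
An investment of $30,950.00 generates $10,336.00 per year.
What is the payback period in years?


Formula: Payback = investment / annual cash flow
Substituting: Payback = $30,950.00 / $10,336.00
Payback = 2.9944 years

2.9944 years


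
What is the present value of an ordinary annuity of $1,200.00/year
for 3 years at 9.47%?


Formula: PV = PMT * (1 - (1+r)^(-n)) / r
Discount factor: (1 + 0.0947)^(-3) = 0.76228
Bracket: 1 - 0.76228 = 0.23772
PV = $1,200.00 * 0.23772 / 0.0947 = $3,012.29

$3,012.29


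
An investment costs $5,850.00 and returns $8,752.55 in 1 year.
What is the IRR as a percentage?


Formula: IRR = C1/C0 - 1
Substituting: IRR = $8,752.55 / $5,850.00 - 1
Ratio: 1.496162 - 1 = 0.496162
IRR = 49.6162%

49.6162%


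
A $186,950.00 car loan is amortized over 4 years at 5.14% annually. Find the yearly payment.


Formula: PMT = PV * r / (1 - (1+r)^(-n))
Denominator: 1 - (1 + 0.0514)^(-4) = 0.181671
Numerator: $186,950.00 * 0.0514 = 9609.23
PMT = 9609.23 / 0.181671 = $52,893.67

$52,893.67


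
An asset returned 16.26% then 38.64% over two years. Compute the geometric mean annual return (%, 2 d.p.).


Formula: Geometric mean = ((1+r1)*(1+r2))^(1/2) - 1
Product: (1 + 0.1626) * (1 + 0.3864) = 1.1626 * 1.3864 = 1.611829
Square root: 1.611829^0.5 = 1.269578
Geometric mean = 1.269578 - 1 = 0.269578
As percentage: 26.96%

26.96%


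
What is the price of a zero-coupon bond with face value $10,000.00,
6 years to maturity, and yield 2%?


Formula: Price = FV / (1 + r)^n
Substituting: Price = $10,000.00 / (1 + 0.02)^6
Discount factor: (1.02)^6 = 1.126162
Price = $10,000.00 / 1.126162 = $8,879.71

$8,879.71


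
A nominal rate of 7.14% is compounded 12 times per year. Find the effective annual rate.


Formula: EAR = (1 + r/m)^m - 1
Period rate: r/m = 0.0714 / 12 = 0.00595
Compounding: (1 + 0.00595)^12 = 1.073784
EAR = 1.073784 - 1 = 0.073784

0.073784


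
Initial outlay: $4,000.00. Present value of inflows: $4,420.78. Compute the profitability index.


Formula: PI = PV(cash flows) / initial investment
Substituting: PI = $4,420.78 / $4,000.00
PI = 1.1052

1.1052


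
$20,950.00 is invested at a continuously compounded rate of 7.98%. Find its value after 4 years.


Formula: FV = P * e^(r*t)
Exponent: r*t = 0.0798 * 4 = 0.3192
e^(0.3192) = 1.376027
FV = $20,950.00 * 1.376027 = $28,827.76

$28,827.76


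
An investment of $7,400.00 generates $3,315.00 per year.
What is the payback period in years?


Formula: Payback = investment / annual cash flow
Substituting: Payback = $7,400.00 / $3,315.00
Payback = 2.2323 years

2.2323 years


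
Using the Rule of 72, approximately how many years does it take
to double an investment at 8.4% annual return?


Formula: Years ≈ 72 / r
Substituting: Years ≈ 72 / 8.4
Years ≈ 8.6

8.6 years


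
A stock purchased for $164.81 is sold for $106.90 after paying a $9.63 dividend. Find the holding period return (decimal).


Formula: HPR = (P1 - P0 + D) / P0
Gain: $106.90 - $164.81 + $9.63 = -$48.28
HPR = -$48.28 / $164.81 = -0.2929

-0.2929


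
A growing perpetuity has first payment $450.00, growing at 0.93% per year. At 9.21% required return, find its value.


Formula: PV = C / (r - g)
Spread: r - g = 0.0921 - 0.0093 = 0.0828
Substituting: PV = $450.00 / 0.0828
PV = $5,434.78

$5,434.78


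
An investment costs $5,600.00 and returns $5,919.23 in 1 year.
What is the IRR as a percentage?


Formula: IRR = C1/C0 - 1
Substituting: IRR = $5,919.23 / $5,600.00 - 1
Ratio: 1.057005 - 1 = 0.057005
IRR = 5.7005%

5.7005%


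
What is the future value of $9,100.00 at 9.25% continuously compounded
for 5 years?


Formula: FV = P * e^(r*t)
Exponent: r*t = 0.0925 * 5 = 0.4625
e^(0.4625) = 1.588039
FV = $9,100.00 * 1.588039 = $14,451.16

$14,451.16


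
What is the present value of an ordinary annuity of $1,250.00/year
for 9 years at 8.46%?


Formula: PV = PMT * (1 - (1+r)^(-n)) / r
Discount factor: (1 + 0.0846)^(-9) = 0.481475
Bracket: 1 - 0.481475 = 0.518525
PV = $1,250.00 * 0.518525 / 0.0846 = $7,661.42

$7,661.42


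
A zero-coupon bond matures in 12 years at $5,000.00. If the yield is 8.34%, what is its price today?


Formula: Price = FV / (1 + r)^n
Substituting: Price = $5,000.00 / (1 + 0.0834)^12
Discount factor: (1.0834)^12 = 2.614966
Price = $5,000.00 / 2.614966 = $1,912.07

$1,912.07


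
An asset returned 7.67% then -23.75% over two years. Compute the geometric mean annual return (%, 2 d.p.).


Formula: Geometric mean = ((1+r1)*(1+r2))^(1/2) - 1
Product: (1 + 0.0767) * (1 + -0.2375) = 1.0767 * 0.7625 = 0.820984
Square root: 0.820984^0.5 = 0.906082
Geometric mean = 0.906082 - 1 = -0.093918
As percentage: -9.39%

-9.39%


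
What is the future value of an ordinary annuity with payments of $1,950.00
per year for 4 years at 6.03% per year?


Formula: FV = PMT * ((1+r)^n - 1) / r
Growth factor: (1 + 0.0603)^4 = 1.263907
Numerator: 1.263907 - 1 = 0.263907
FV = $1,950.00 * 0.263907 / 0.0603 = $8,534.30

$8,534.30


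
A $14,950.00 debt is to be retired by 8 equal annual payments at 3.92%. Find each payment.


Formula: PMT = PV * r / (1 - (1+r)^(-n))
Denominator: 1 - (1 + 0.0392)^(-8) = 0.264798
Numerator: $14,950.00 * 0.0392 = 586.04
PMT = 586.04 / 0.264798 = $2,213.16

$2,213.16


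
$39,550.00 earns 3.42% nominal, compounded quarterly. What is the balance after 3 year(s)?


Formula: FV = P * (1 + r/m)^(m*t)
Period rate: r/m = 0.0342 / 4 = 0.00855
Total periods: m*t = 4 * 3 = 12
Growth factor: (1 + 0.00855)^12 = 1.107565
FV = $39,550.00 * 1.107565 = $43,804.19

$43,804.19


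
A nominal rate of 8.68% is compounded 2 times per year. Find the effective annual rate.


Formula: EAR = (1 + r/m)^m - 1
Period rate: r/m = 0.0868 / 2 = 0.0434
Compounding: (1 + 0.0434)^2 = 1.088684
EAR = 1.088684 - 1 = 0.088684

0.088684


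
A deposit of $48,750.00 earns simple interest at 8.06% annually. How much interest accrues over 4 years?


Formula: I = P * r * t
Substituting: I = $48,750.00 * 0.0806 * 4
Step: I = $48,750.00 * 0.3224
I = $15,717.00

$15,717.00


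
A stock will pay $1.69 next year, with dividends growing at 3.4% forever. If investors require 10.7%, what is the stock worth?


Formula: P = D1 / (r - g)
Spread: r - g = 0.107 - 0.034 = 0.073
Substituting: P = $1.69 / 0.073
P = $23.15

$23.15


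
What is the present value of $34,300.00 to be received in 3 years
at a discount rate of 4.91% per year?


Formula: PV = FV / (1 + r)^n
Substituting: PV = $34,300.00 / (1 + 0.0491)^3
Discount factor: (1.0491)^3 = 1.154651
PV = $34,300.00 / 1.154651 = $29,705.95

$29,705.95


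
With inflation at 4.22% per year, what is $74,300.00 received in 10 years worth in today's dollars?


Formula: Real value = nominal / (1 + inflation)^years
Price level: (1 + 0.0422)^10 = 1.511857
Real value = $74,300.00 / 1.511857 = $49,144.86

$49,144.86


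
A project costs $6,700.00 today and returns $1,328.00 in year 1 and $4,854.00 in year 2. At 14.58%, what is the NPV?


Formula: NPV = C0 + C1/(1+r) + C2/(1+r)^2
Discount C1: $1,328.00 / (1 + 0.1458) = $1,159.02
Discount C2: $4,854.00 / (1 + 0.1458)^2 = $3,697.28
NPV = -$6,700.00 + $1,159.02 + $3,697.28 = -$1,843.71

-$1,843.71


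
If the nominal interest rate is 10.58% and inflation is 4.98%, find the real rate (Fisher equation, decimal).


Formula: (1 + r_real) = (1 + r_nom) / (1 + inflation)
Substituting: (1 + r_real) = 1.1058 / 1.0498
(1 + r_real) = 1.053343
r_real = 1.053343 - 1 = 0.053343

0.053343


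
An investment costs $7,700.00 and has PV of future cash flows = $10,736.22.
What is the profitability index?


Formula: PI = PV(cash flows) / initial investment
Substituting: PI = $10,736.22 / $7,700.00
PI = 1.3943

1.3943


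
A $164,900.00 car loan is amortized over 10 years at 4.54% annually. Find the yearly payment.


Formula: PMT = PV * r / (1 - (1+r)^(-n))
Denominator: 1 - (1 + 0.0454)^(-10) = 0.358532
Numerator: $164,900.00 * 0.0454 = 7486.46
PMT = 7486.46 / 0.358532 = $20,880.87

$20,880.87


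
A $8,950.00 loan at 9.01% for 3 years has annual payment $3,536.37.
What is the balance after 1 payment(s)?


Formula: Balance = PV*(1+r)^k - PMT*((1+r)^k - 1)/r
Growth: (1 + 0.0901)^1 = 1.0901
Accumulated factor: ((1+r)^k - 1)/r = 1.0
Balance = $8,950.00 * 1.0901 - $3,536.37 * 1.0
Balance = $6,220.03

$6,220.03


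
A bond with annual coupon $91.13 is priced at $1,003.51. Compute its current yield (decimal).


Formula: Current yield = annual coupon / price
Substituting: CY = $91.13 / $1,003.51
CY = 0.090811

0.090811


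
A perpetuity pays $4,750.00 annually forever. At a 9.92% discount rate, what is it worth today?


Formula: PV = C / r
Substituting: PV = $4,750.00 / 0.0992
PV = $47,883.06

$47,883.06


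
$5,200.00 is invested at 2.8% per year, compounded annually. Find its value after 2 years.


Formula: FV = P * (1 + r)^n
Substituting: FV = $5,200.00 * (1 + 0.028)^2
Growth factor: (1.028)^2 = 1.056784
FV = $5,200.00 * 1.056784 = $5,495.28

$5,495.28


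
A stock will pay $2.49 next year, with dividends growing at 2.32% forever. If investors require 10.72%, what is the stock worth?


Formula: P = D1 / (r - g)
Spread: r - g = 0.1072 - 0.0232 = 0.084
Substituting: P = $2.49 / 0.084
P = $29.64

$29.64


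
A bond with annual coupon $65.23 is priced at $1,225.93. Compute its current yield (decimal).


Formula: Current yield = annual coupon / price
Substituting: CY = $65.23 / $1,225.93
CY = 0.053209

0.053209


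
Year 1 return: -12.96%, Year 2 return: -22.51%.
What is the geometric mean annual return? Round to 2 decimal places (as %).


Formula: Geometric mean = ((1+r1)*(1+r2))^(1/2) - 1
Product: (1 + -0.1296) * (1 + -0.2251) = 0.8704 * 0.7749 = 0.674473
Square root: 0.674473^0.5 = 0.821263
Geometric mean = 0.821263 - 1 = -0.178737
As percentage: -17.87%

-17.87%


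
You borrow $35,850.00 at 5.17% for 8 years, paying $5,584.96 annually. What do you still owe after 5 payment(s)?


Formula: Balance = PV*(1+r)^k - PMT*((1+r)^k - 1)/r
Growth: (1 + 0.0517)^5 = 1.286647
Accumulated factor: ((1+r)^k - 1)/r = 5.544427
Balance = $35,850.00 * 1.286647 - $5,584.96 * 5.544427
Balance = $15,160.89

$15,160.89


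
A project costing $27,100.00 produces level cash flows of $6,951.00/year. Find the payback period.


Formula: Payback = investment / annual cash flow
Substituting: Payback = $27,100.00 / $6,951.00
Payback = 3.8987 years

3.8987 years


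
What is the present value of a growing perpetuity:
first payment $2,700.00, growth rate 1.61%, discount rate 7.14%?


Formula: PV = C / (r - g)
Spread: r - g = 0.0714 - 0.0161 = 0.0553
Substituting: PV = $2,700.00 / 0.0553
PV = $48,824.59

$48,824.59


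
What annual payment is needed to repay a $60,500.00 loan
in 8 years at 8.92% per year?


Formula: PMT = PV * r / (1 - (1+r)^(-n))
Denominator: 1 - (1 + 0.0892)^(-8) = 0.495177
Numerator: $60,500.00 * 0.0892 = 5396.6
PMT = 5396.6 / 0.495177 = $10,898.32

$10,898.32


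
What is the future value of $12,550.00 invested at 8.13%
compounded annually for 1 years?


Formula: FV = P * (1 + r)^n
Substituting: FV = $12,550.00 * (1 + 0.0813)^1
Growth factor: (1.0813)^1 = 1.0813
FV = $12,550.00 * 1.0813 = $13,570.32

$13,570.32


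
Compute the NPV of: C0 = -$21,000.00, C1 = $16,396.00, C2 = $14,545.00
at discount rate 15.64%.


Formula: NPV = C0 + C1/(1+r) + C2/(1+r)^2
Discount C1: $16,396.00 / (1 + 0.1564) = $14,178.48
Discount C2: $14,545.00 / (1 + 0.1564)^2 = $10,876.71
NPV = -$21,000.00 + $14,178.48 + $10,876.71 = $4,055.20

$4,055.20


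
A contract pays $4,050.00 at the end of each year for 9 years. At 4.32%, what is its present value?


Formula: PV = PMT * (1 - (1+r)^(-n)) / r
Discount factor: (1 + 0.0432)^(-9) = 0.683426
Bracket: 1 - 0.683426 = 0.316574
PV = $4,050.00 * 0.316574 / 0.0432 = $29,678.77

$29,678.77


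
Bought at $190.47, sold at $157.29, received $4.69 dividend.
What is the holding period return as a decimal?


Formula: HPR = (P1 - P0 + D) / P0
Gain: $157.29 - $190.47 + $4.69 = -$28.49
HPR = -$28.49 / $190.47 = -0.1496

-0.1496


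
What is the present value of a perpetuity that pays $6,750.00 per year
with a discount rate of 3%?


Formula: PV = C / r
Substituting: PV = $6,750.00 / 0.03
PV = $225,000.00

$225,000.00


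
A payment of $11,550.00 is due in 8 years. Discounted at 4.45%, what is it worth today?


Formula: PV = FV / (1 + r)^n
Substituting: PV = $11,550.00 / (1 + 0.0445)^8
Discount factor: (1.0445)^8 = 1.416666
PV = $11,550.00 / 1.416666 = $8,152.94

$8,152.94


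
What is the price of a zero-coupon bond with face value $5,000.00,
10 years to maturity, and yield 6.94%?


Formula: Price = FV / (1 + r)^n
Substituting: Price = $5,000.00 / (1 + 0.0694)^10
Discount factor: (1.0694)^10 = 1.956148
Price = $5,000.00 / 1.956148 = $2,556.04

$2,556.04


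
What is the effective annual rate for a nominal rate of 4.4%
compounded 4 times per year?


Formula: EAR = (1 + r/m)^m - 1
Period rate: r/m = 0.044 / 4 = 0.011
Compounding: (1 + 0.011)^4 = 1.044731
EAR = 1.044731 - 1 = 0.044731

0.044731


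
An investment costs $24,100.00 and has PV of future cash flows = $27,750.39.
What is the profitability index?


Formula: PI = PV(cash flows) / initial investment
Substituting: PI = $27,750.39 / $24,100.00
PI = 1.1515

1.1515


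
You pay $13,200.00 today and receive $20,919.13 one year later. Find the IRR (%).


Formula: IRR = C1/C0 - 1
Substituting: IRR = $20,919.13 / $13,200.00 - 1
Ratio: 1.584783 - 1 = 0.584783
IRR = 58.4783%

58.4783%


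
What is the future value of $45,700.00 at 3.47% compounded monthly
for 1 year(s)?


Formula: FV = P * (1 + r/m)^(m*t)
Period rate: r/m = 0.0347 / 12 = 0.002892
Total periods: m*t = 12 * 1 = 12
Growth factor: (1 + 0.002892)^12 = 1.035257
FV = $45,700.00 * 1.035257 = $47,311.26

$47,311.26


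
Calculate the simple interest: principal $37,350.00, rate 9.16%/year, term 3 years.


Formula: I = P * r * t
Substituting: I = $37,350.00 * 0.0916 * 3
Step: I = $37,350.00 * 0.2748
I = $10,263.78

$10,263.78


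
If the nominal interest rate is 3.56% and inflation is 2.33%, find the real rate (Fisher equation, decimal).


Formula: (1 + r_real) = (1 + r_nom) / (1 + inflation)
Substituting: (1 + r_real) = 1.0356 / 1.0233
(1 + r_real) = 1.01202
r_real = 1.01202 - 1 = 0.01202

0.01202


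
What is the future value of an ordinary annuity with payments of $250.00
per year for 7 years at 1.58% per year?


Formula: FV = PMT * ((1+r)^n - 1) / r
Growth factor: (1 + 0.0158)^7 = 1.115983
Numerator: 1.115983 - 1 = 0.115983
FV = $250.00 * 0.115983 / 0.0158 = $1,835.17

$1,835.17


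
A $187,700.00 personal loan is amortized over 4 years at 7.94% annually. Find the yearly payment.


Formula: PMT = PV * r / (1 - (1+r)^(-n))
Denominator: 1 - (1 + 0.0794)^(-4) = 0.263334
Numerator: $187,700.00 * 0.0794 = 14903.38
PMT = 14903.38 / 0.263334 = $56,594.87

$56,594.87


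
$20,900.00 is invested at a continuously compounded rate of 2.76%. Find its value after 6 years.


Formula: FV = P * e^(r*t)
Exponent: r*t = 0.0276 * 6 = 0.1656
e^(0.1656) = 1.180101
FV = $20,900.00 * 1.180101 = $24,664.11

$24,664.11


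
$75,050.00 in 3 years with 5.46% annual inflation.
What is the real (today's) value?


Formula: Real value = nominal / (1 + inflation)^years
Price level: (1 + 0.0546)^3 = 1.172906
Real value = $75,050.00 / 1.172906 = $63,986.36

$63,986.36


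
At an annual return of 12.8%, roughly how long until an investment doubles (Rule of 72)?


Formula: Years ≈ 72 / r
Substituting: Years ≈ 72 / 12.8
Years ≈ 5.6

5.6 years


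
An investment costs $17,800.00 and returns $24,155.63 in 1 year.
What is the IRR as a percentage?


Formula: IRR = C1/C0 - 1
Substituting: IRR = $24,155.63 / $17,800.00 - 1
Ratio: 1.357058 - 1 = 0.357058
IRR = 35.7058%

35.7058%


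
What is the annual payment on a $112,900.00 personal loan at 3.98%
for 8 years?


Formula: PMT = PV * r / (1 - (1+r)^(-n))
Denominator: 1 - (1 + 0.0398)^(-8) = 0.268185
Numerator: $112,900.00 * 0.0398 = 4493.42
PMT = 4493.42 / 0.268185 = $16,754.95

$16,754.95


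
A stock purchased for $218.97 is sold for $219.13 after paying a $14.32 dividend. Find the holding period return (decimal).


Formula: HPR = (P1 - P0 + D) / P0
Gain: $219.13 - $218.97 + $14.32 = $14.48
HPR = $14.48 / $218.97 = 0.0661

0.0661


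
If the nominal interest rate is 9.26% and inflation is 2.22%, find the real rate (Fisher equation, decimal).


Formula: (1 + r_real) = (1 + r_nom) / (1 + inflation)
Substituting: (1 + r_real) = 1.0926 / 1.0222
(1 + r_real) = 1.068871
r_real = 1.068871 - 1 = 0.068871

0.068871


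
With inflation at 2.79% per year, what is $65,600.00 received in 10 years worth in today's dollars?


Formula: Real value = nominal / (1 + inflation)^years
Price level: (1 + 0.0279)^10 = 1.316766
Real value = $65,600.00 / 1.316766 = $49,819.02

$49,819.02


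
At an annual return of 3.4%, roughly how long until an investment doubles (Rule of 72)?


Formula: Years ≈ 72 / r
Substituting: Years ≈ 72 / 3.4
Years ≈ 21.2

21.2 years


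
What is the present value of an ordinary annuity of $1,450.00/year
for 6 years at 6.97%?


Formula: PV = PMT * (1 - (1+r)^(-n)) / r
Discount factor: (1 + 0.0697)^(-6) = 0.667464
Bracket: 1 - 0.667464 = 0.332536
PV = $1,450.00 * 0.332536 / 0.0697 = $6,917.89

$6,917.89


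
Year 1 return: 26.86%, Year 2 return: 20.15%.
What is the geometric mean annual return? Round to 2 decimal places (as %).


Formula: Geometric mean = ((1+r1)*(1+r2))^(1/2) - 1
Product: (1 + 0.2686) * (1 + 0.2015) = 1.2686 * 1.2015 = 1.524223
Square root: 1.524223^0.5 = 1.234594
Geometric mean = 1.234594 - 1 = 0.234594
As percentage: 23.46%

23.46%


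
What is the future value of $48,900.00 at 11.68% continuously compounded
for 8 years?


Formula: FV = P * e^(r*t)
Exponent: r*t = 0.1168 * 8 = 0.9344
e^(0.9344) = 2.545686
FV = $48,900.00 * 2.545686 = $124,484.03

$124,484.03


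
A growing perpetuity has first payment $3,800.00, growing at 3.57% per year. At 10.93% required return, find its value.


Formula: PV = C / (r - g)
Spread: r - g = 0.1093 - 0.0357 = 0.0736
Substituting: PV = $3,800.00 / 0.0736
PV = $51,630.43

$51,630.43


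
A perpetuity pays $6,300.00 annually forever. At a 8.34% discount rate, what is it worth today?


Formula: PV = C / r
Substituting: PV = $6,300.00 / 0.0834
PV = $75,539.57

$75,539.57


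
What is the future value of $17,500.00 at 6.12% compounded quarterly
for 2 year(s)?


Formula: FV = P * (1 + r/m)^(m*t)
Period rate: r/m = 0.0612 / 4 = 0.0153
Total periods: m*t = 4 * 2 = 8
Growth factor: (1 + 0.0153)^8 = 1.129159
FV = $17,500.00 * 1.129159 = $19,760.28

$19,760.28


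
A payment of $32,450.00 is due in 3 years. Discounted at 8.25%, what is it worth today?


Formula: PV = FV / (1 + r)^n
Substituting: PV = $32,450.00 / (1 + 0.0825)^3
Discount factor: (1.0825)^3 = 1.26848
PV = $32,450.00 / 1.26848 = $25,581.79

$25,581.79


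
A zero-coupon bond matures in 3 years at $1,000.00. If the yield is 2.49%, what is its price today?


Formula: Price = FV / (1 + r)^n
Substituting: Price = $1,000.00 / (1 + 0.0249)^3
Discount factor: (1.0249)^3 = 1.076575
Price = $1,000.00 / 1.076575 = $928.87

$928.87


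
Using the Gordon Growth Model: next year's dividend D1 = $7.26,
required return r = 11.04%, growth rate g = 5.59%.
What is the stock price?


Formula: P = D1 / (r - g)
Spread: r - g = 0.1104 - 0.0559 = 0.0545
Substituting: P = $7.26 / 0.0545
P = $133.21

$133.21


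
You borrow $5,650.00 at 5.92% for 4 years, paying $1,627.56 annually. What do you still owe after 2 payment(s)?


Formula: Balance = PV*(1+r)^k - PMT*((1+r)^k - 1)/r
Growth: (1 + 0.0592)^2 = 1.121905
Accumulated factor: ((1+r)^k - 1)/r = 2.0592
Balance = $5,650.00 * 1.121905 - $1,627.56 * 2.0592
Balance = $2,987.29

$2,987.29


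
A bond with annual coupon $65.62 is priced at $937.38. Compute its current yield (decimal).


Formula: Current yield = annual coupon / price
Substituting: CY = $65.62 / $937.38
CY = 0.070004

0.070004


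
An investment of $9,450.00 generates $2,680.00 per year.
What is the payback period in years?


Formula: Payback = investment / annual cash flow
Substituting: Payback = $9,450.00 / $2,680.00
Payback = 3.5261 years

3.5261 years


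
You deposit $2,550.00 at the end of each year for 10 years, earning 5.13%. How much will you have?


Formula: FV = PMT * ((1+r)^n - 1) / r
Growth factor: (1 + 0.0513)^10 = 1.649175
Numerator: 1.649175 - 1 = 0.649175
FV = $2,550.00 * 0.649175 / 0.0513 = $32,268.91

$32,268.91


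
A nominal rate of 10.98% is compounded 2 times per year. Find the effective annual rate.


Formula: EAR = (1 + r/m)^m - 1
Period rate: r/m = 0.1098 / 2 = 0.0549
Compounding: (1 + 0.0549)^2 = 1.112814
EAR = 1.112814 - 1 = 0.112814

0.112814


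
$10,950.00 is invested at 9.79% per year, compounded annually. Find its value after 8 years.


Formula: FV = P * (1 + r)^n
Substituting: FV = $10,950.00 * (1 + 0.0979)^8
Growth factor: (1.0979)^8 = 2.111068
FV = $10,950.00 * 2.111068 = $23,116.20

$23,116.20


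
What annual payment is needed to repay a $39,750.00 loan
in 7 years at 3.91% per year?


Formula: PMT = PV * r / (1 - (1+r)^(-n))
Denominator: 1 - (1 + 0.0391)^(-7) = 0.235463
Numerator: $39,750.00 * 0.0391 = 1554.225
PMT = 1554.225 / 0.235463 = $6,600.72

$6,600.72


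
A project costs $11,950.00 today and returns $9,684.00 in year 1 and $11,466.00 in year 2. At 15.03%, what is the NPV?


Formula: NPV = C0 + C1/(1+r) + C2/(1+r)^2
Discount C1: $9,684.00 / (1 + 0.1503) = $8,418.67
Discount C2: $11,466.00 / (1 + 0.1503)^2 = $8,665.42
NPV = -$11,950.00 + $8,418.67 + $8,665.42 = $5,134.09

$5,134.09


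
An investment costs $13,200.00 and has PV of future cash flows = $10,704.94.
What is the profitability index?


Formula: PI = PV(cash flows) / initial investment
Substituting: PI = $10,704.94 / $13,200.00
PI = 0.811

0.811


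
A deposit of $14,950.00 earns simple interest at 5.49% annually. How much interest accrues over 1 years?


Formula: I = P * r * t
Substituting: I = $14,950.00 * 0.0549 * 1
Step: I = $14,950.00 * 0.0549
I = $820.76

$820.76


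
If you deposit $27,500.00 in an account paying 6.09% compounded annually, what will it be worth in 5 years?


Formula: FV = P * (1 + r)^n
Substituting: FV = $27,500.00 * (1 + 0.0609)^5
Growth factor: (1.0609)^5 = 1.343916
FV = $27,500.00 * 1.343916 = $36,957.70

$36,957.70


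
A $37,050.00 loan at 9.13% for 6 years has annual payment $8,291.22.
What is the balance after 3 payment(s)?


Formula: Balance = PV*(1+r)^k - PMT*((1+r)^k - 1)/r
Growth: (1 + 0.0913)^3 = 1.299668
Accumulated factor: ((1+r)^k - 1)/r = 3.282236
Balance = $37,050.00 * 1.299668 - $8,291.22 * 3.282236
Balance = $20,938.97

$20,938.97
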